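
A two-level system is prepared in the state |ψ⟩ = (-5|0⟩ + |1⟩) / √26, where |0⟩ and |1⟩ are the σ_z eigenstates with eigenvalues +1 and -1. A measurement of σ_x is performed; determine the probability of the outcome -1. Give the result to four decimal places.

0.6923

|-x⟩ = (|0⟩ - |1⟩)/√2, so ⟨-x|ψ⟩ = (-6) / (√2·√26).
P = |-6|² / 52 = 36/52.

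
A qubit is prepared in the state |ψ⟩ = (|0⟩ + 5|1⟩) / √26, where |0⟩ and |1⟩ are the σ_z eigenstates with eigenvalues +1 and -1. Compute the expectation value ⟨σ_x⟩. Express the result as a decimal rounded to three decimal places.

⟨σ_x⟩ = 2 Re(a* b)/(|a|²+|b|²) with a = 1, b = 5.
a* b = 5, so ⟨σ_x⟩ = 10/26.

0.385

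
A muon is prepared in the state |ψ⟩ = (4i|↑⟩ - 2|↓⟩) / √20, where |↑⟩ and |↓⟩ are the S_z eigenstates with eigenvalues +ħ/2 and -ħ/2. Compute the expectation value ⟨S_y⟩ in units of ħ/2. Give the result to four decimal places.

⟨σ_y⟩ = 2 Im(a* b)/(|a|²+|b|²) with a = 4i, b = -2.
a* b = 8i, so ⟨σ_y⟩ = 16/20.
⟨S_y⟩ = (ħ/2)·⟨σ_y⟩.

0.8000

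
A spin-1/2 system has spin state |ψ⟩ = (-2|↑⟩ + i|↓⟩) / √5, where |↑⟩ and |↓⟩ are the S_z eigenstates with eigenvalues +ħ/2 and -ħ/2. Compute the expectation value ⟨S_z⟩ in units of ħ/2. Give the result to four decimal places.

⟨σ_z⟩ = |a|² - |b|² divided by |a|²+|b|², with a, b the |↑⟩, |↓⟩ amplitudes.
= (4 - 1)/5 = 3/5.
⟨S_z⟩ = (ħ/2)·⟨σ_z⟩.

0.6000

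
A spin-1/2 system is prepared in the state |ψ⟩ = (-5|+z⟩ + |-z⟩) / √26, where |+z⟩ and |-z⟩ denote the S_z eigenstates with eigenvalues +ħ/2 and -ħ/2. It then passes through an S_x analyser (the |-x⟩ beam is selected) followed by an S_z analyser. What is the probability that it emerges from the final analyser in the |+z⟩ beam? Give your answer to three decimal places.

First analyser (S_x): P(|-x⟩) = |⟨-x|ψ⟩|² = 36/52.
After stage 1 the state is |-x⟩; P(|+z⟩) = |⟨+z|-x⟩|² = 1/2.
Joint probability = 36/52 × 1/2 = 0.346.

0.346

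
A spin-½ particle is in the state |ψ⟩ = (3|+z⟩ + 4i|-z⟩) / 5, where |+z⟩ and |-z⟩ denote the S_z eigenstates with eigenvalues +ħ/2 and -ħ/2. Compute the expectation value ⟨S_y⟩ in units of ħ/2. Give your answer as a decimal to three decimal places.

0.960

⟨σ_y⟩ = 2 Im(a* b)/(|a|²+|b|²) with a = 3, b = 4i.
a* b = 12i, so ⟨σ_y⟩ = 24/25.
⟨S_y⟩ = (ħ/2)·⟨σ_y⟩.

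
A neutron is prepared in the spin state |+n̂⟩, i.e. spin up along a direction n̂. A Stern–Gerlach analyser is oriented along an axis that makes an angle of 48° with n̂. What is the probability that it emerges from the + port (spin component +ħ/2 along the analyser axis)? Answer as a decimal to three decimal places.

For spin-½, the probability of finding spin-up along an axis at angle θ to the initial spin direction is cos²(θ/2); spin-down is sin²(θ/2).
θ = 48°, so P = cos²(24°) ≈ 0.835.

0.835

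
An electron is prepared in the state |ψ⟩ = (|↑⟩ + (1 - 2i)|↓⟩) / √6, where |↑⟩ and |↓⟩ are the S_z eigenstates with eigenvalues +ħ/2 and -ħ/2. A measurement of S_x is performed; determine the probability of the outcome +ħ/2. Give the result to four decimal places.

0.6667

|+x⟩ = (|↑⟩ + |↓⟩)/√2, so ⟨+x|ψ⟩ = (2 - 2i) / (√2·√6).
P = |2 - 2i|² / 12 = 8/12.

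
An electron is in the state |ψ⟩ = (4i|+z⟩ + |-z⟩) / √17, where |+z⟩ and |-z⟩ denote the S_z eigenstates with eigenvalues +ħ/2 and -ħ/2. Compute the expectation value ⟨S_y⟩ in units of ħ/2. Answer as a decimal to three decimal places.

-0.471

⟨σ_y⟩ = 2 Im(a* b)/(|a|²+|b|²) with a = 4i, b = 1.
a* b = -4i, so ⟨σ_y⟩ = -8/17.
⟨S_y⟩ = (ħ/2)·⟨σ_y⟩.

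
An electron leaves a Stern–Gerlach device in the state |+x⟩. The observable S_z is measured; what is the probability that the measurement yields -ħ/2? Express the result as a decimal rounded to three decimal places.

In the S_z basis, |+x⟩ = (|↑⟩ + |↓⟩)/√2 and |-z⟩ = |↓⟩.
|⟨-z|+x⟩|² = 1/2.

0.500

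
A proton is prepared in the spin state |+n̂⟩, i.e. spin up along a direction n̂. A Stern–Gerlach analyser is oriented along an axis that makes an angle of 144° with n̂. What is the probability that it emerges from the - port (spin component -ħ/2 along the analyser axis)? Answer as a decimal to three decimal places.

0.905

For spin-½, the probability of finding spin-up along an axis at angle θ to the initial spin direction is cos²(θ/2); spin-down is sin²(θ/2).
θ = 144°, so P = sin²(72°) ≈ 0.905.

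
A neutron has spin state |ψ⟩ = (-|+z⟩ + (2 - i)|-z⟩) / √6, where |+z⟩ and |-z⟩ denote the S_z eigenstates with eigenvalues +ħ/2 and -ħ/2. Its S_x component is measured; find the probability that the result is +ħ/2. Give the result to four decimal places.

|+x⟩ = (|+z⟩ + |-z⟩)/√2, so ⟨+x|ψ⟩ = (1 - i) / (√2·√6).
P = |1 - i|² / 12 = 2/12.

0.1667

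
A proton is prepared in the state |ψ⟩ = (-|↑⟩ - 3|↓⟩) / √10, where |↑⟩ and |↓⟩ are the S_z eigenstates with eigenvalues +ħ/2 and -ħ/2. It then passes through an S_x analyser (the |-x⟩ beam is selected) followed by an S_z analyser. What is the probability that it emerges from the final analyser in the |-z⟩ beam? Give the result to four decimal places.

First analyser (S_x): P(|-x⟩) = |⟨-x|ψ⟩|² = 4/20.
After stage 1 the state is |-x⟩; P(|-z⟩) = |⟨-z|-x⟩|² = 1/2.
Joint probability = 4/20 × 1/2 = 0.1000.

0.1000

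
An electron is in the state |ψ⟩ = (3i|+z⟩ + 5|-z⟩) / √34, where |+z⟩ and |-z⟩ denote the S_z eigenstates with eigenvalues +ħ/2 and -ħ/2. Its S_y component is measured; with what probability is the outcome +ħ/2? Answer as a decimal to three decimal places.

|+y⟩ = (|+z⟩ + i|-z⟩)/√2, so ⟨+y|ψ⟩ = (-2i) / (√2·√34).
P = |-2i|² / 68 = 4/68.

0.059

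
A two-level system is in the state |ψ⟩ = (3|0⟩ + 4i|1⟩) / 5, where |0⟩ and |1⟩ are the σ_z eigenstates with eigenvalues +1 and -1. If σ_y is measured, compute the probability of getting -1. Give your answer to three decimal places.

0.020

|-y⟩ = (|0⟩ - i|1⟩)/√2, so ⟨-y|ψ⟩ = (-1) / (√2·5).
P = |-1|² / 50 = 1/50.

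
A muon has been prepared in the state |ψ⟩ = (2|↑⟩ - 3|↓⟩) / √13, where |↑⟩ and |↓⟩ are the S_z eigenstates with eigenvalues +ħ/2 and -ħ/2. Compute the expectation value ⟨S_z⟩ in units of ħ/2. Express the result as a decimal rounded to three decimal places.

⟨σ_z⟩ = |a|² - |b|² divided by |a|²+|b|², with a, b the |↑⟩, |↓⟩ amplitudes.
= (4 - 9)/13 = -5/13.
⟨S_z⟩ = (ħ/2)·⟨σ_z⟩.

-0.385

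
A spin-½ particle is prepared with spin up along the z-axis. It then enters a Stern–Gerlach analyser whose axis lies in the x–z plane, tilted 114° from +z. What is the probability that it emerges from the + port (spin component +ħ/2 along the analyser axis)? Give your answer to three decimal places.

0.297

For spin-½, the probability of finding spin-up along an axis at angle θ to the initial spin direction is cos²(θ/2); spin-down is sin²(θ/2).
θ = 114°, so P = cos²(57°) ≈ 0.297.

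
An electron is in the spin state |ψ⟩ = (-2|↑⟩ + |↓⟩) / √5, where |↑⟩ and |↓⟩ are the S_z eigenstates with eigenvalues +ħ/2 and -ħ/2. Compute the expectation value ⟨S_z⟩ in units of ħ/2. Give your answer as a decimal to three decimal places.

⟨σ_z⟩ = |a|² - |b|² divided by |a|²+|b|², with a, b the |↑⟩, |↓⟩ amplitudes.
= (4 - 1)/5 = 3/5.
⟨S_z⟩ = (ħ/2)·⟨σ_z⟩.

0.600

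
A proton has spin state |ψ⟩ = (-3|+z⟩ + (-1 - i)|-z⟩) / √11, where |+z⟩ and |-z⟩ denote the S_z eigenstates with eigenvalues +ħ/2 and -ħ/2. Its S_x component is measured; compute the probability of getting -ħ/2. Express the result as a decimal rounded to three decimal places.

0.227

|-x⟩ = (|+z⟩ - |-z⟩)/√2, so ⟨-x|ψ⟩ = (-2 + i) / (√2·√11).
P = |-2 + i|² / 22 = 5/22.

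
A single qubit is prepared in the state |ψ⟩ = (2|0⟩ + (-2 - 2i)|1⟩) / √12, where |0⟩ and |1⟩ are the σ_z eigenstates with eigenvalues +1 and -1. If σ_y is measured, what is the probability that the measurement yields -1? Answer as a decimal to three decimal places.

|-y⟩ = (|0⟩ - i|1⟩)/√2, so ⟨-y|ψ⟩ = (4 - 2i) / (√2·√12).
P = |4 - 2i|² / 24 = 20/24.

0.833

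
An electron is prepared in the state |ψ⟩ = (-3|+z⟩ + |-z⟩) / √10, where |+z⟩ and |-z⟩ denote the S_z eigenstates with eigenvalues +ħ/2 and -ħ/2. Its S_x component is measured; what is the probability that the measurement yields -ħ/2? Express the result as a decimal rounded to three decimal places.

|-x⟩ = (|+z⟩ - |-z⟩)/√2, so ⟨-x|ψ⟩ = (-4) / (√2·√10).
P = |-4|² / 20 = 16/20.

0.800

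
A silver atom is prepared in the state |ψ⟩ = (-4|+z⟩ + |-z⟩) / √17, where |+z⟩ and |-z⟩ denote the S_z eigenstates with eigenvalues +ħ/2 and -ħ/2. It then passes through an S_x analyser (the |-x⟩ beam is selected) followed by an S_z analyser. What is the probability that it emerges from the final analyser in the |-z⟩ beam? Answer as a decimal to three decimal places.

0.368

First analyser (S_x): P(|-x⟩) = |⟨-x|ψ⟩|² = 25/34.
After stage 1 the state is |-x⟩; P(|-z⟩) = |⟨-z|-x⟩|² = 1/2.
Joint probability = 25/34 × 1/2 = 0.368.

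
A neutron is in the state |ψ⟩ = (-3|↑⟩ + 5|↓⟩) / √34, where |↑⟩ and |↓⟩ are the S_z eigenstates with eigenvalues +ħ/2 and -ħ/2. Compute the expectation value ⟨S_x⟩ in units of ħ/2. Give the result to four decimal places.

-0.8824

⟨σ_x⟩ = 2 Re(a* b)/(|a|²+|b|²) with a = -3, b = 5.
a* b = -15, so ⟨σ_x⟩ = -30/34.
⟨S_x⟩ = (ħ/2)·⟨σ_x⟩.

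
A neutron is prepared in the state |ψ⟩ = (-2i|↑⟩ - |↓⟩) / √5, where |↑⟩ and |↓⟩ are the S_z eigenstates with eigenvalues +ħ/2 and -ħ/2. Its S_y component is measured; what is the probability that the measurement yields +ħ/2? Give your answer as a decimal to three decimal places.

0.100

|+y⟩ = (|↑⟩ + i|↓⟩)/√2, so ⟨+y|ψ⟩ = (-i) / (√2·√5).
P = |-i|² / 10 = 1/10.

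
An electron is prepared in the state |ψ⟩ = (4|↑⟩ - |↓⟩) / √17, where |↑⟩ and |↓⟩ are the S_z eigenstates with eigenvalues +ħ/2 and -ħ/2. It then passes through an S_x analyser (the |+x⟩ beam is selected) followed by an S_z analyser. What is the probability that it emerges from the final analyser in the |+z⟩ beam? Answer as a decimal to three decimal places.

First analyser (S_x): P(|+x⟩) = |⟨+x|ψ⟩|² = 9/34.
After stage 1 the state is |+x⟩; P(|+z⟩) = |⟨+z|+x⟩|² = 1/2.
Joint probability = 9/34 × 1/2 = 0.132.

0.132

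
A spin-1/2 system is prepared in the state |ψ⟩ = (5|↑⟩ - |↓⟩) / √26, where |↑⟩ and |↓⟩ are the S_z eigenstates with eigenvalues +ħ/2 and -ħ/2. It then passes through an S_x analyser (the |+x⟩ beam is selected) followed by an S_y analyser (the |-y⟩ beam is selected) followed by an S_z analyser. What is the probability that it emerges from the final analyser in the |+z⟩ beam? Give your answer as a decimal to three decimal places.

First analyser (S_x): P(|+x⟩) = |⟨+x|ψ⟩|² = 16/52.
After stage 1 the state is |+x⟩; P(|-y⟩) = |⟨-y|+x⟩|² = 1/2.
After stage 2 the state is |-y⟩; P(|+z⟩) = |⟨+z|-y⟩|² = 1/2.
Joint probability = 16/52 × 1/2 × 1/2 = 0.077.

0.077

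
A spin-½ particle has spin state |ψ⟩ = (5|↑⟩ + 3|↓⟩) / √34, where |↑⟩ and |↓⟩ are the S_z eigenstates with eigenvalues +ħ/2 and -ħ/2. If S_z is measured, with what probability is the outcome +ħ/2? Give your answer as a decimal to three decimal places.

0.735

The +ħ/2 outcome corresponds to |↑⟩. Its amplitude in |ψ⟩ is 5/√34.
P = |5|² / 34 = 25/34.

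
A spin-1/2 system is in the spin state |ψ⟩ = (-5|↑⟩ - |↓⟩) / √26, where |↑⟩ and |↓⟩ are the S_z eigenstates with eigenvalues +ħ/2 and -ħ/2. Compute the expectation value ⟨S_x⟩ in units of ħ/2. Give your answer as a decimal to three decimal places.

0.385

⟨σ_x⟩ = 2 Re(a* b)/(|a|²+|b|²) with a = -5, b = -1.
a* b = 5, so ⟨σ_x⟩ = 10/26.
⟨S_x⟩ = (ħ/2)·⟨σ_x⟩.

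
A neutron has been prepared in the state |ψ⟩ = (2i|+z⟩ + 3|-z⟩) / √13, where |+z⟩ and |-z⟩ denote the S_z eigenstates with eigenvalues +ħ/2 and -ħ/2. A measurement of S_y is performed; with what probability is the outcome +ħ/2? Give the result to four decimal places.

0.0385

|+y⟩ = (|+z⟩ + i|-z⟩)/√2, so ⟨+y|ψ⟩ = (-i) / (√2·√13).
P = |-i|² / 26 = 1/26.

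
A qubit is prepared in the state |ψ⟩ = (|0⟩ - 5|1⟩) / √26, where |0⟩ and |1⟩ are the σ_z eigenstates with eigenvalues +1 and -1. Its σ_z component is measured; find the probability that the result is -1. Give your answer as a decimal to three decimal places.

The -1 outcome corresponds to |1⟩. Its amplitude in |ψ⟩ is -5/√26.
P = |-5|² / 26 = 25/26.

0.962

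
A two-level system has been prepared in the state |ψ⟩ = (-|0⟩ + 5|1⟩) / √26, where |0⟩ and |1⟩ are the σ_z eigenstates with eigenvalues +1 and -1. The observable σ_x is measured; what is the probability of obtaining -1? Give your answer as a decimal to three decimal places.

0.692

|-x⟩ = (|0⟩ - |1⟩)/√2, so ⟨-x|ψ⟩ = (-6) / (√2·√26).
P = |-6|² / 52 = 36/52.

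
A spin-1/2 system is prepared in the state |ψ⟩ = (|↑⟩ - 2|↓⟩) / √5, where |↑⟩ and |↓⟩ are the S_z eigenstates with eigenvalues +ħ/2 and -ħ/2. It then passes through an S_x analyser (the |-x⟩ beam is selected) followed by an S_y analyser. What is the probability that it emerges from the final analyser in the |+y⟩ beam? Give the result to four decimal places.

First analyser (S_x): P(|-x⟩) = |⟨-x|ψ⟩|² = 9/10.
After stage 1 the state is |-x⟩; P(|+y⟩) = |⟨+y|-x⟩|² = 1/2.
Joint probability = 9/10 × 1/2 = 0.4500.

0.4500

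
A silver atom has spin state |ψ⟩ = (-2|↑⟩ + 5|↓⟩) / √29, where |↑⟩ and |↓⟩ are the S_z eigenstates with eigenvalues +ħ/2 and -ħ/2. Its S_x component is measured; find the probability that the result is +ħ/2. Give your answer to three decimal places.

0.155

|+x⟩ = (|↑⟩ + |↓⟩)/√2, so ⟨+x|ψ⟩ = (3) / (√2·√29).
P = |3|² / 58 = 9/58.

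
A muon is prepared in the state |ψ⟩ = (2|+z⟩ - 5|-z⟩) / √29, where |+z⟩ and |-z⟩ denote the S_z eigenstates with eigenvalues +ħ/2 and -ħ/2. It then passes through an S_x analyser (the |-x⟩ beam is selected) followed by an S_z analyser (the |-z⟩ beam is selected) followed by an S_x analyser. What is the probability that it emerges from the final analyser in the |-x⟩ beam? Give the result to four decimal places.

0.2112

First analyser (S_x): P(|-x⟩) = |⟨-x|ψ⟩|² = 49/58.
After stage 1 the state is |-x⟩; P(|-z⟩) = |⟨-z|-x⟩|² = 1/2.
After stage 2 the state is |-z⟩; P(|-x⟩) = |⟨-x|-z⟩|² = 1/2.
Joint probability = 49/58 × 1/2 × 1/2 = 0.2112.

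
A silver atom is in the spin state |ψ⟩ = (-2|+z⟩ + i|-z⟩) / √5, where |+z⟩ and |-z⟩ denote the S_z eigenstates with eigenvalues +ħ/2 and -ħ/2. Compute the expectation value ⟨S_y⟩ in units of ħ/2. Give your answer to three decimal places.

-0.800

⟨σ_y⟩ = 2 Im(a* b)/(|a|²+|b|²) with a = -2, b = i.
a* b = -2i, so ⟨σ_y⟩ = -4/5.
⟨S_y⟩ = (ħ/2)·⟨σ_y⟩.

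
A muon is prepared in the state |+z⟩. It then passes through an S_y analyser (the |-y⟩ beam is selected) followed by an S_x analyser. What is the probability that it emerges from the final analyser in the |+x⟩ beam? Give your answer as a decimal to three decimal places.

First analyser (S_y): from |+z⟩, P(|-y⟩) = 1/2.
After stage 1 the state is |-y⟩; P(|+x⟩) = |⟨+x|-y⟩|² = 1/2.
Joint probability = 1/2 × 1/2 = 0.250.

0.250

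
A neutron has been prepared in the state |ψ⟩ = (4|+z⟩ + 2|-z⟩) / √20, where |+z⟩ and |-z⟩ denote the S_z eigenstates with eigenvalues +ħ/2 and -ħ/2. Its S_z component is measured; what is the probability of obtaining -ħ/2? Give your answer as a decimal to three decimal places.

0.200

The -ħ/2 outcome corresponds to |-z⟩. Its amplitude in |ψ⟩ is 2/√20.
P = |2|² / 20 = 4/20.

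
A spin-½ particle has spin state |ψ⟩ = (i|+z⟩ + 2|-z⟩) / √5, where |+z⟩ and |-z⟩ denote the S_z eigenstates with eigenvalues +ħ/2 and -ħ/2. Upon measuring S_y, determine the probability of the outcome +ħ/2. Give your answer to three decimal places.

0.100

|+y⟩ = (|+z⟩ + i|-z⟩)/√2, so ⟨+y|ψ⟩ = (-i) / (√2·√5).
P = |-i|² / 10 = 1/10.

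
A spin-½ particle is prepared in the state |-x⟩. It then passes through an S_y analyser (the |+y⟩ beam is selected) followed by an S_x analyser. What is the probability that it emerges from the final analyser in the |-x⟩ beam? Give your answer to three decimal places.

0.250

First analyser (S_y): from |-x⟩, P(|+y⟩) = 1/2.
After stage 1 the state is |+y⟩; P(|-x⟩) = |⟨-x|+y⟩|² = 1/2.
Joint probability = 1/2 × 1/2 = 0.250.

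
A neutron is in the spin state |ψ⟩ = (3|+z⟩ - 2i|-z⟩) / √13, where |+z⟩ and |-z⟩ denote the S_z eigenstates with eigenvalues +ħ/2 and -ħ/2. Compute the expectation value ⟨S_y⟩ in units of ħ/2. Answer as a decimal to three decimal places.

⟨σ_y⟩ = 2 Im(a* b)/(|a|²+|b|²) with a = 3, b = -2i.
a* b = -6i, so ⟨σ_y⟩ = -12/13.
⟨S_y⟩ = (ħ/2)·⟨σ_y⟩.

-0.923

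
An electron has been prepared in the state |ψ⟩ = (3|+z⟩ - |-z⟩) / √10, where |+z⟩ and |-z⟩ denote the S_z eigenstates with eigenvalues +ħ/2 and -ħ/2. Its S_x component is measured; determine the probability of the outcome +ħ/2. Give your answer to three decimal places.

|+x⟩ = (|+z⟩ + |-z⟩)/√2, so ⟨+x|ψ⟩ = (2) / (√2·√10).
P = |2|² / 20 = 4/20.

0.200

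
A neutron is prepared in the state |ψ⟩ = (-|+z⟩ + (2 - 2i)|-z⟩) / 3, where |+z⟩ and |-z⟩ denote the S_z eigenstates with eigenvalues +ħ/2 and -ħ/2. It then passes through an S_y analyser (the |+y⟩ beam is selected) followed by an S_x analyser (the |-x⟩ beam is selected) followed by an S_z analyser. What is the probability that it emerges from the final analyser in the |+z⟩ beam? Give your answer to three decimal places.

0.181

First analyser (S_y): P(|+y⟩) = |⟨+y|ψ⟩|² = 13/18.
After stage 1 the state is |+y⟩; P(|-x⟩) = |⟨-x|+y⟩|² = 1/2.
After stage 2 the state is |-x⟩; P(|+z⟩) = |⟨+z|-x⟩|² = 1/2.
Joint probability = 13/18 × 1/2 × 1/2 = 0.181.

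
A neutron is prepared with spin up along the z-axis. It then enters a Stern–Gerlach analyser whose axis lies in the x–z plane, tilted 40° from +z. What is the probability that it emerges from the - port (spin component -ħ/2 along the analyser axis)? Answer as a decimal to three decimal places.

For spin-½, the probability of finding spin-up along an axis at angle θ to the initial spin direction is cos²(θ/2); spin-down is sin²(θ/2).
θ = 40°, so P = sin²(20°) ≈ 0.117.

0.117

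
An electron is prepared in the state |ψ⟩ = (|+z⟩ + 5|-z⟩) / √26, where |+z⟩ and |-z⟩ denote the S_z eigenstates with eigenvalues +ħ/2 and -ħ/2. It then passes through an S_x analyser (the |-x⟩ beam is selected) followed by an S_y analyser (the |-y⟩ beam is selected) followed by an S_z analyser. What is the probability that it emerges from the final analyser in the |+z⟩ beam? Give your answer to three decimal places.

0.077

First analyser (S_x): P(|-x⟩) = |⟨-x|ψ⟩|² = 16/52.
After stage 1 the state is |-x⟩; P(|-y⟩) = |⟨-y|-x⟩|² = 1/2.
After stage 2 the state is |-y⟩; P(|+z⟩) = |⟨+z|-y⟩|² = 1/2.
Joint probability = 16/52 × 1/2 × 1/2 = 0.077.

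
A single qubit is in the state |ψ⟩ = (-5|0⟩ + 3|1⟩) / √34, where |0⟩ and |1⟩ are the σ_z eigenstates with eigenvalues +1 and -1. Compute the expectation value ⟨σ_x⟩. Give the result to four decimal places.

-0.8824

⟨σ_x⟩ = 2 Re(a* b)/(|a|²+|b|²) with a = -5, b = 3.
a* b = -15, so ⟨σ_x⟩ = -30/34.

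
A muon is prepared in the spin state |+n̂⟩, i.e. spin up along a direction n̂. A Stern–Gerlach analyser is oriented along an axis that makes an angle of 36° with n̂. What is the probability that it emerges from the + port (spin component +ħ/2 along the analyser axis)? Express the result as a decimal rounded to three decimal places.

0.905

For spin-½, the probability of finding spin-up along an axis at angle θ to the initial spin direction is cos²(θ/2); spin-down is sin²(θ/2).
θ = 36°, so P = cos²(18°) ≈ 0.905.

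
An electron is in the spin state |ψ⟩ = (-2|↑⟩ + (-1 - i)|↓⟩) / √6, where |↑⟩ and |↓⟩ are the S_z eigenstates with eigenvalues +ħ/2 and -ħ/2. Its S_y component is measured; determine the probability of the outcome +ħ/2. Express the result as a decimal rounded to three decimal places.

|+y⟩ = (|↑⟩ + i|↓⟩)/√2, so ⟨+y|ψ⟩ = (-3 + i) / (√2·√6).
P = |-3 + i|² / 12 = 10/12.

0.833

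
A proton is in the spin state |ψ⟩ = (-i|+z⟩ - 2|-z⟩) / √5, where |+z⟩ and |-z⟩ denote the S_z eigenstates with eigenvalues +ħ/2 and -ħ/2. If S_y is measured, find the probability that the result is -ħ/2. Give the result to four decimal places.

0.9000

|-y⟩ = (|+z⟩ - i|-z⟩)/√2, so ⟨-y|ψ⟩ = (-3i) / (√2·√5).
P = |-3i|² / 10 = 9/10.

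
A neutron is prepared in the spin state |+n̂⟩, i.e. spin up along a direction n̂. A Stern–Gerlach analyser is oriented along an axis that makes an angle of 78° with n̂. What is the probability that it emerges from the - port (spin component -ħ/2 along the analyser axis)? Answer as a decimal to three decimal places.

For spin-½, the probability of finding spin-up along an axis at angle θ to the initial spin direction is cos²(θ/2); spin-down is sin²(θ/2).
θ = 78°, so P = sin²(39°) ≈ 0.396.

0.396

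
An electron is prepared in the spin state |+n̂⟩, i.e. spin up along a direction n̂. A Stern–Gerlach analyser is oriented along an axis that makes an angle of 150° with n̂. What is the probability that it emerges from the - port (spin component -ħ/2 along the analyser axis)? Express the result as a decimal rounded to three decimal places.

0.933

For spin-½, the probability of finding spin-up along an axis at angle θ to the initial spin direction is cos²(θ/2); spin-down is sin²(θ/2).
θ = 150°, so P = sin²(75°) ≈ 0.933.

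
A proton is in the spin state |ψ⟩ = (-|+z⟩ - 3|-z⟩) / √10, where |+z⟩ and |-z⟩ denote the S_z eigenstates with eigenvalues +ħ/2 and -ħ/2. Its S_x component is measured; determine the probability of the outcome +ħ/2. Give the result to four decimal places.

0.8000

|+x⟩ = (|+z⟩ + |-z⟩)/√2, so ⟨+x|ψ⟩ = (-4) / (√2·√10).
P = |-4|² / 20 = 16/20.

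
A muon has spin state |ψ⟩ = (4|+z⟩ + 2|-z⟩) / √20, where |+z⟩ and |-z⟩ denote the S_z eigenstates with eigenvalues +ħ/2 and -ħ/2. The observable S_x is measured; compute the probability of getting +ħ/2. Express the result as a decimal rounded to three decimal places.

0.900

|+x⟩ = (|+z⟩ + |-z⟩)/√2, so ⟨+x|ψ⟩ = (6) / (√2·√20).
P = |6|² / 40 = 36/40.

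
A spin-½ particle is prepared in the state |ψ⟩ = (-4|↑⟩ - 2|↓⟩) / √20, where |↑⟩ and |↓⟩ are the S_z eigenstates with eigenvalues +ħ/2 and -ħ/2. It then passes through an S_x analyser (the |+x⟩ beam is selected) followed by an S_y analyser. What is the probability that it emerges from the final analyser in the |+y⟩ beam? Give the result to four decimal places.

First analyser (S_x): P(|+x⟩) = |⟨+x|ψ⟩|² = 36/40.
After stage 1 the state is |+x⟩; P(|+y⟩) = |⟨+y|+x⟩|² = 1/2.
Joint probability = 36/40 × 1/2 = 0.4500.

0.4500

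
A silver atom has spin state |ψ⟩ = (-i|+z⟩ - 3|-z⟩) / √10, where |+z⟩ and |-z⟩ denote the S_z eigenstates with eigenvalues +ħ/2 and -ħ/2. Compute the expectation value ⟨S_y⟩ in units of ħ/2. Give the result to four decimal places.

⟨σ_y⟩ = 2 Im(a* b)/(|a|²+|b|²) with a = -i, b = -3.
a* b = -3i, so ⟨σ_y⟩ = -6/10.
⟨S_y⟩ = (ħ/2)·⟨σ_y⟩.

-0.6000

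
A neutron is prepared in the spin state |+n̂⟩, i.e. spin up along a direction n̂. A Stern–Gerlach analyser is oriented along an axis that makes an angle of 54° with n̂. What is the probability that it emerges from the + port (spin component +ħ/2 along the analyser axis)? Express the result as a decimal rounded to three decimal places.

0.794

For spin-½, the probability of finding spin-up along an axis at angle θ to the initial spin direction is cos²(θ/2); spin-down is sin²(θ/2).
θ = 54°, so P = cos²(27°) ≈ 0.794.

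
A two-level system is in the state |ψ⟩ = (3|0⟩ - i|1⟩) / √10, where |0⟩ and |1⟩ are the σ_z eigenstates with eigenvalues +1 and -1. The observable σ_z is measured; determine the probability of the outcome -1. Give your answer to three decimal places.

The -1 outcome corresponds to |1⟩. Its amplitude in |ψ⟩ is -i/√10.
P = |-i|² / 10 = 1/10.

0.100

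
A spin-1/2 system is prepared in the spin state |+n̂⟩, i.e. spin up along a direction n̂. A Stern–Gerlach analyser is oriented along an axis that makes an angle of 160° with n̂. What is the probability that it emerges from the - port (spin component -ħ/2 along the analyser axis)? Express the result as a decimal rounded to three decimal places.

0.970

For spin-½, the probability of finding spin-up along an axis at angle θ to the initial spin direction is cos²(θ/2); spin-down is sin²(θ/2).
θ = 160°, so P = sin²(80°) ≈ 0.970.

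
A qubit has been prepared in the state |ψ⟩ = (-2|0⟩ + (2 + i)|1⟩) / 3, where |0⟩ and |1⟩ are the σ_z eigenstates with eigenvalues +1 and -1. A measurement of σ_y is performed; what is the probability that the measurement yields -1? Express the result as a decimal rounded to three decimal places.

|-y⟩ = (|0⟩ - i|1⟩)/√2, so ⟨-y|ψ⟩ = (-3 + 2i) / (√2·3).
P = |-3 + 2i|² / 18 = 13/18.

0.722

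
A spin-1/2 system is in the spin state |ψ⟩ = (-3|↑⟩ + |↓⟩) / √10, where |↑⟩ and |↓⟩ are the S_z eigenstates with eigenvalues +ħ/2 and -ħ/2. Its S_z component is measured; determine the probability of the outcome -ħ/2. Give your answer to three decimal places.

0.100

The -ħ/2 outcome corresponds to |↓⟩. Its amplitude in |ψ⟩ is 1/√10.
P = |1|² / 10 = 1/10.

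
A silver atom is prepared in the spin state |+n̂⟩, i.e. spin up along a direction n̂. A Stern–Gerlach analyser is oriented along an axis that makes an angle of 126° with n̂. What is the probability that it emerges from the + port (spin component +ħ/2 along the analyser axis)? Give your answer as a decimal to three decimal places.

For spin-½, the probability of finding spin-up along an axis at angle θ to the initial spin direction is cos²(θ/2); spin-down is sin²(θ/2).
θ = 126°, so P = cos²(63°) ≈ 0.206.

0.206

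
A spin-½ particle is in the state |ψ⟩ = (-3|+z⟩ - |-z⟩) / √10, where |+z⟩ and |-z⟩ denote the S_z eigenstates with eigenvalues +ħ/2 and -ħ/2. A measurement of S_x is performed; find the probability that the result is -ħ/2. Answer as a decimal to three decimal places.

0.200

|-x⟩ = (|+z⟩ - |-z⟩)/√2, so ⟨-x|ψ⟩ = (-2) / (√2·√10).
P = |-2|² / 20 = 4/20.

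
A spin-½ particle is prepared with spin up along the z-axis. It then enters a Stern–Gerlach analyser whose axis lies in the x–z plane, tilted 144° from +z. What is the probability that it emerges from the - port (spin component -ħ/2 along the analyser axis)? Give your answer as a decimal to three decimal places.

For spin-½, the probability of finding spin-up along an axis at angle θ to the initial spin direction is cos²(θ/2); spin-down is sin²(θ/2).
θ = 144°, so P = sin²(72°) ≈ 0.905.

0.905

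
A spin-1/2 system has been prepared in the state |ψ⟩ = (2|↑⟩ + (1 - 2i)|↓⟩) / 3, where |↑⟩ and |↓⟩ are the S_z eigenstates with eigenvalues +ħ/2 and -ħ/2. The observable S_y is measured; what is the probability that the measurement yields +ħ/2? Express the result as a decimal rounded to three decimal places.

0.056

|+y⟩ = (|↑⟩ + i|↓⟩)/√2, so ⟨+y|ψ⟩ = (-i) / (√2·3).
P = |-i|² / 18 = 1/18.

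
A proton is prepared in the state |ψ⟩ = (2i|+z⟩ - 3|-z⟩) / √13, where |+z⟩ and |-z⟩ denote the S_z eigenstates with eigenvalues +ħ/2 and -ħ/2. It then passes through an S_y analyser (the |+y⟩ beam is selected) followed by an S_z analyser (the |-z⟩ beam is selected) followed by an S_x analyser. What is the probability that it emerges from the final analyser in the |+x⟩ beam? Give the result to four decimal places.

First analyser (S_y): P(|+y⟩) = |⟨+y|ψ⟩|² = 25/26.
After stage 1 the state is |+y⟩; P(|-z⟩) = |⟨-z|+y⟩|² = 1/2.
After stage 2 the state is |-z⟩; P(|+x⟩) = |⟨+x|-z⟩|² = 1/2.
Joint probability = 25/26 × 1/2 × 1/2 = 0.2404.

0.2404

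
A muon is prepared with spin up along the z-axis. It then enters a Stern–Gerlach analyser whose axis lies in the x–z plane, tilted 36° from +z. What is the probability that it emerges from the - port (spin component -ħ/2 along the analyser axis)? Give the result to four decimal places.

0.0955

For spin-½, the probability of finding spin-up along an axis at angle θ to the initial spin direction is cos²(θ/2); spin-down is sin²(θ/2).
θ = 36°, so P = sin²(18°) ≈ 0.0955.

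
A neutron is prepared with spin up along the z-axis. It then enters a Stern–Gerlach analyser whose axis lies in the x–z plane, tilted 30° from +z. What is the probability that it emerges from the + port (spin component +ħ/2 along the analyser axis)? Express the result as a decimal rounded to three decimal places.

For spin-½, the probability of finding spin-up along an axis at angle θ to the initial spin direction is cos²(θ/2); spin-down is sin²(θ/2).
θ = 30°, so P = cos²(15°) ≈ 0.933.

0.933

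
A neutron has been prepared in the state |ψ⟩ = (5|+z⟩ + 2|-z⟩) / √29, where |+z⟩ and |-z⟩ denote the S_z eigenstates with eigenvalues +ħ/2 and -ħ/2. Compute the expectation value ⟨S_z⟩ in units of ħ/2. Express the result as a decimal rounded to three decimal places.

⟨σ_z⟩ = |a|² - |b|² divided by |a|²+|b|², with a, b the |+z⟩, |-z⟩ amplitudes.
= (25 - 4)/29 = 21/29.
⟨S_z⟩ = (ħ/2)·⟨σ_z⟩.

0.724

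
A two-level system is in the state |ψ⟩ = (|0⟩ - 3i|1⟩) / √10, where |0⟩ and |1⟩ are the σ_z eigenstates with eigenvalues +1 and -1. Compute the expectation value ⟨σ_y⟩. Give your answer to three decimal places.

-0.600

⟨σ_y⟩ = 2 Im(a* b)/(|a|²+|b|²) with a = 1, b = -3i.
a* b = -3i, so ⟨σ_y⟩ = -6/10.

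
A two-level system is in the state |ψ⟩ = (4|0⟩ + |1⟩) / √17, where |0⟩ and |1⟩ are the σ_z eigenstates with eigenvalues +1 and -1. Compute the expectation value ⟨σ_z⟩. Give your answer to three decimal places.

0.882

⟨σ_z⟩ = |a|² - |b|² divided by |a|²+|b|², with a, b the |0⟩, |1⟩ amplitudes.
= (16 - 1)/17 = 15/17.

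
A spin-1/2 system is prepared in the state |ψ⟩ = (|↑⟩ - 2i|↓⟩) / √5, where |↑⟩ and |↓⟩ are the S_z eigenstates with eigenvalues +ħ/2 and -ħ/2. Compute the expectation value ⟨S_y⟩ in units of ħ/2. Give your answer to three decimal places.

-0.800

⟨σ_y⟩ = 2 Im(a* b)/(|a|²+|b|²) with a = 1, b = -2i.
a* b = -2i, so ⟨σ_y⟩ = -4/5.
⟨S_y⟩ = (ħ/2)·⟨σ_y⟩.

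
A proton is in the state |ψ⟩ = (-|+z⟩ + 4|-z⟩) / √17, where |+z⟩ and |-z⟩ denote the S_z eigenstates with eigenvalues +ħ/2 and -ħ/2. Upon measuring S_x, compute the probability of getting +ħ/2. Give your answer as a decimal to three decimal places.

0.265

|+x⟩ = (|+z⟩ + |-z⟩)/√2, so ⟨+x|ψ⟩ = (3) / (√2·√17).
P = |3|² / 34 = 9/34.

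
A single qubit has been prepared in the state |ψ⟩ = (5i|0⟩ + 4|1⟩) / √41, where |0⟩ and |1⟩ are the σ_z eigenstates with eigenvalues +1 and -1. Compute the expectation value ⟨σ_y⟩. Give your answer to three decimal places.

-0.976

⟨σ_y⟩ = 2 Im(a* b)/(|a|²+|b|²) with a = 5i, b = 4.
a* b = -20i, so ⟨σ_y⟩ = -40/41.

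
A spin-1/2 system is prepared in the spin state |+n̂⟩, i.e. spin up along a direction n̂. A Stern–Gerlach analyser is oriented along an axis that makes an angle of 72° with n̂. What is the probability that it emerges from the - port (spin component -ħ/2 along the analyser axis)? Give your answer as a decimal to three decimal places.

0.345

For spin-½, the probability of finding spin-up along an axis at angle θ to the initial spin direction is cos²(θ/2); spin-down is sin²(θ/2).
θ = 72°, so P = sin²(36°) ≈ 0.345.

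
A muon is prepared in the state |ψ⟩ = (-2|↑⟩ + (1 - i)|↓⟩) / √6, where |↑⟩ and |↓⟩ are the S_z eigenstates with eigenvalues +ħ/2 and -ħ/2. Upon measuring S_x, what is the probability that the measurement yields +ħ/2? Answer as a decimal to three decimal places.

0.167

|+x⟩ = (|↑⟩ + |↓⟩)/√2, so ⟨+x|ψ⟩ = (-1 - i) / (√2·√6).
P = |-1 - i|² / 12 = 2/12.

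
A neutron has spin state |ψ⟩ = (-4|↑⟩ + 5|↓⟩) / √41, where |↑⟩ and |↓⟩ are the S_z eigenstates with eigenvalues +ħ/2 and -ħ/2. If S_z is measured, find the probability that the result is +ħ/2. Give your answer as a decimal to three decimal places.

The +ħ/2 outcome corresponds to |↑⟩. Its amplitude in |ψ⟩ is -4/√41.
P = |-4|² / 41 = 16/41.

0.390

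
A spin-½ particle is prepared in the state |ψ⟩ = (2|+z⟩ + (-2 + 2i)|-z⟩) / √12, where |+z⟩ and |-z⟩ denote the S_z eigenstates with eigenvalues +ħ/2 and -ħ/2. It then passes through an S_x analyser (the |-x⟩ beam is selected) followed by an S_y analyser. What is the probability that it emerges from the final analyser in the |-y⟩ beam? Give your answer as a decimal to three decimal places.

0.417

First analyser (S_x): P(|-x⟩) = |⟨-x|ψ⟩|² = 20/24.
After stage 1 the state is |-x⟩; P(|-y⟩) = |⟨-y|-x⟩|² = 1/2.
Joint probability = 20/24 × 1/2 = 0.417.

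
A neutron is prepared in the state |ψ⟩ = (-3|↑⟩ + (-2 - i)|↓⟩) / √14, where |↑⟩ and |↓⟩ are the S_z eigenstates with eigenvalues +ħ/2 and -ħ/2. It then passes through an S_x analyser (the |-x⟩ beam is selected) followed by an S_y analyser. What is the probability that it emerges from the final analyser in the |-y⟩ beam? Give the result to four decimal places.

First analyser (S_x): P(|-x⟩) = |⟨-x|ψ⟩|² = 2/28.
After stage 1 the state is |-x⟩; P(|-y⟩) = |⟨-y|-x⟩|² = 1/2.
Joint probability = 2/28 × 1/2 = 0.0357.

0.0357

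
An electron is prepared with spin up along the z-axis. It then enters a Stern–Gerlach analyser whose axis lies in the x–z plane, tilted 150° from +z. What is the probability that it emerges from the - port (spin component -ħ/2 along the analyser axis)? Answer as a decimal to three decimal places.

0.933

For spin-½, the probability of finding spin-up along an axis at angle θ to the initial spin direction is cos²(θ/2); spin-down is sin²(θ/2).
θ = 150°, so P = sin²(75°) ≈ 0.933.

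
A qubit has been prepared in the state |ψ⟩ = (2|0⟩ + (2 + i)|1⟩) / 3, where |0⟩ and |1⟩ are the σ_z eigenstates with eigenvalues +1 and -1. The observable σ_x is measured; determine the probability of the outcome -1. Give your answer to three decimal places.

|-x⟩ = (|0⟩ - |1⟩)/√2, so ⟨-x|ψ⟩ = (-i) / (√2·3).
P = |-i|² / 18 = 1/18.

0.056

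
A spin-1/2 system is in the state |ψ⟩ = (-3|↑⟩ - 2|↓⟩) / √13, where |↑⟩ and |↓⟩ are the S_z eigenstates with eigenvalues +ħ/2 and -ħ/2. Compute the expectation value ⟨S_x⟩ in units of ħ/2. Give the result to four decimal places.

0.9231

⟨σ_x⟩ = 2 Re(a* b)/(|a|²+|b|²) with a = -3, b = -2.
a* b = 6, so ⟨σ_x⟩ = 12/13.
⟨S_x⟩ = (ħ/2)·⟨σ_x⟩.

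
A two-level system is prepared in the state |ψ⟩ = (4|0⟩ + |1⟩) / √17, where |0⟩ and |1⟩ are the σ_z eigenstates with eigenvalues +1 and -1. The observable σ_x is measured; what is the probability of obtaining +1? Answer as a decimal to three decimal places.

|+x⟩ = (|0⟩ + |1⟩)/√2, so ⟨+x|ψ⟩ = (5) / (√2·√17).
P = |5|² / 34 = 25/34.

0.735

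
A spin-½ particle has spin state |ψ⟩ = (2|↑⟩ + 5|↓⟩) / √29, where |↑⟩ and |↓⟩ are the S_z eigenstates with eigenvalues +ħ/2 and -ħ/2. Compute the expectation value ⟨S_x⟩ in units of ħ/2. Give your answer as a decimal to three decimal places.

⟨σ_x⟩ = 2 Re(a* b)/(|a|²+|b|²) with a = 2, b = 5.
a* b = 10, so ⟨σ_x⟩ = 20/29.
⟨S_x⟩ = (ħ/2)·⟨σ_x⟩.

0.690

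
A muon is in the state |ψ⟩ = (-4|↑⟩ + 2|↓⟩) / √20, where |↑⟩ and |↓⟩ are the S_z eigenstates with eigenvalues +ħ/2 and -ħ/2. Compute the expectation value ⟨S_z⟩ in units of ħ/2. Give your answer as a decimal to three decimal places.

⟨σ_z⟩ = |a|² - |b|² divided by |a|²+|b|², with a, b the |↑⟩, |↓⟩ amplitudes.
= (16 - 4)/20 = 12/20.
⟨S_z⟩ = (ħ/2)·⟨σ_z⟩.

0.600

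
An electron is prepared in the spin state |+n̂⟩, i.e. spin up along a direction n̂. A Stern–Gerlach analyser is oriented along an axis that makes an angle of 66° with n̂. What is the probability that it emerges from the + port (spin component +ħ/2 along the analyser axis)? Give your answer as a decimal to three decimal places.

For spin-½, the probability of finding spin-up along an axis at angle θ to the initial spin direction is cos²(θ/2); spin-down is sin²(θ/2).
θ = 66°, so P = cos²(33°) ≈ 0.703.

0.703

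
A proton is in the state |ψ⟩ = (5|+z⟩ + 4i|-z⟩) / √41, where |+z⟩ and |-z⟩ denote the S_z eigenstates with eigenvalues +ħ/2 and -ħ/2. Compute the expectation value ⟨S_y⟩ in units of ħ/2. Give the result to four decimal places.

⟨σ_y⟩ = 2 Im(a* b)/(|a|²+|b|²) with a = 5, b = 4i.
a* b = 20i, so ⟨σ_y⟩ = 40/41.
⟨S_y⟩ = (ħ/2)·⟨σ_y⟩.

0.9756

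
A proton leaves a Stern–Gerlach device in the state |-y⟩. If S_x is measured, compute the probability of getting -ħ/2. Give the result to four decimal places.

In the S_z basis, |-y⟩ = (|↑⟩ - i|↓⟩)/√2 and |-x⟩ = (|↑⟩ - |↓⟩)/√2.
|⟨-x|-y⟩|² = 1/2.

0.5000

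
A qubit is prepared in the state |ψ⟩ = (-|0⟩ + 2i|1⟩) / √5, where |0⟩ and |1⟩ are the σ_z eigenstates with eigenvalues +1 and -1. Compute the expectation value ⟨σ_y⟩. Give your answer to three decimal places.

-0.800

⟨σ_y⟩ = 2 Im(a* b)/(|a|²+|b|²) with a = -1, b = 2i.
a* b = -2i, so ⟨σ_y⟩ = -4/5.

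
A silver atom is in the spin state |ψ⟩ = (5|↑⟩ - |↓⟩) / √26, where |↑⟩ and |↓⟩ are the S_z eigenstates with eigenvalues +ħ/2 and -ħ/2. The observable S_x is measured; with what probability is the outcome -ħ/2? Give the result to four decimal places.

|-x⟩ = (|↑⟩ - |↓⟩)/√2, so ⟨-x|ψ⟩ = (6) / (√2·√26).
P = |6|² / 52 = 36/52.

0.6923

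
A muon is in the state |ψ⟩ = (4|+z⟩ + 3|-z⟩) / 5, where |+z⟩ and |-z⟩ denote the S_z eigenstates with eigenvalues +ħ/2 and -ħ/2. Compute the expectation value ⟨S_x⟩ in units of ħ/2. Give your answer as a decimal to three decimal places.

⟨σ_x⟩ = 2 Re(a* b)/(|a|²+|b|²) with a = 4, b = 3.
a* b = 12, so ⟨σ_x⟩ = 24/25.
⟨S_x⟩ = (ħ/2)·⟨σ_x⟩.

0.960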